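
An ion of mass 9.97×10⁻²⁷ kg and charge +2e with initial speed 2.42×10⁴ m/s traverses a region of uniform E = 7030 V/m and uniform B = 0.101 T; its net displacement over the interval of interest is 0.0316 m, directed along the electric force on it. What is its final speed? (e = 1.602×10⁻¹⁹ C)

B does no work; ΔKE = |q|E d.
½mv_f² = ½mv₀² + |q|Ed = ½(9.97×10⁻²⁷)(2.42×10⁴)² + (3.204×10⁻¹⁹)(7030)(0.0316) ≈ 2.919×10⁻¹⁸ J + 7.118×10⁻¹⁷ J ≈ 7.410×10⁻¹⁷ J.
v_f = √(2·7.410×10⁻¹⁷/9.97×10⁻²⁷) ≈ 1.22×10⁵ m/s.

v_f ≈ 1.22×10⁵ m/s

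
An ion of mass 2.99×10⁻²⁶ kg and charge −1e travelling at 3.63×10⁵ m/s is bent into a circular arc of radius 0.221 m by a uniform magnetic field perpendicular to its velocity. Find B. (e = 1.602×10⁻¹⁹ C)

From |q|vB = mv²/r, B = mv/(|q|r).
B = (2.99×10⁻²⁶)(3.63×10⁵)/((1.602×10⁻¹⁹)(0.221)) ≈ 0.307 T.

B ≈ 0.307 T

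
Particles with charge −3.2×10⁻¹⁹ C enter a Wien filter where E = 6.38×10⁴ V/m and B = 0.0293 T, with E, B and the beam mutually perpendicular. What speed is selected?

v = 2.18×10⁶ m/s

For undeflected motion the electric and magnetic forces balance: qE = qvB.
v = E/B = 6.38×10⁴/0.0293 = 2.18×10⁶ m/s.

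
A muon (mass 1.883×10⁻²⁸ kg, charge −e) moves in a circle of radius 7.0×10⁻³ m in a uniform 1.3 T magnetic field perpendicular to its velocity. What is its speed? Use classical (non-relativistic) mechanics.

v ≈ 7.7×10⁶ m/s

From |q|vB = mv²/r, v = |q|Br/m.
v = (1.602×10⁻¹⁹)(1.3)(7.0×10⁻³)/1.883×10⁻²⁸ ≈ 7.7×10⁶ m/s.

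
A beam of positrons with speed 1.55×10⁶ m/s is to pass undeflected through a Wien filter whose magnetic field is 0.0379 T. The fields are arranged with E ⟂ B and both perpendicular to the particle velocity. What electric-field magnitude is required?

E = 5.87×10⁴ V/m

For straight-line motion qE = qvB, so E = vB.
E = 1.55×10⁶ × 0.0379 = 5.87×10⁴ V/m.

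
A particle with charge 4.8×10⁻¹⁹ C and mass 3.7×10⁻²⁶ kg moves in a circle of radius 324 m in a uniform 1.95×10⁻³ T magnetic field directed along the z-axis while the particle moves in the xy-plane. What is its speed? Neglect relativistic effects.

v ≈ 8.20×10⁶ m/s

From |q|vB = mv²/r, v = |q|Br/m.
v = (4.8×10⁻¹⁹)(1.95×10⁻³)(324)/3.7×10⁻²⁶ ≈ 8.20×10⁶ m/s.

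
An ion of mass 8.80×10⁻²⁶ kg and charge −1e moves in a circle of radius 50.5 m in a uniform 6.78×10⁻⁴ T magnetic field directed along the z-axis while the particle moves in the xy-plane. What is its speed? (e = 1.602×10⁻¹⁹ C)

From |q|vB = mv²/r, v = |q|Br/m.
v = (1.602×10⁻¹⁹)(6.78×10⁻⁴)(50.5)/8.80×10⁻²⁶ ≈ 6.23×10⁴ m/s.

v ≈ 6.23×10⁴ m/s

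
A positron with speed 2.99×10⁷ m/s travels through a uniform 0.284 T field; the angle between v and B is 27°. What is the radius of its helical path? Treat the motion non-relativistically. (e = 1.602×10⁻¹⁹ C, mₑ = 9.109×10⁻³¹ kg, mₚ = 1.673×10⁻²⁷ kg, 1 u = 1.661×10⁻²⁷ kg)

r ≈ 2.72×10⁻⁴ m

v⊥ = v sinθ = 2.99×10⁷·sin27° ≈ 1.357×10⁷ m/s.
r = m v⊥/(|q|B) = (9.109×10⁻³¹)(1.357×10⁷)/((1.602×10⁻¹⁹)(0.284)) ≈ 2.72×10⁻⁴ m.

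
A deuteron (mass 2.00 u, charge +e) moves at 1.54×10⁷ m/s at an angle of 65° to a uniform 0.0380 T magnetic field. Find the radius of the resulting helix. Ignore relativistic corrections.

v⊥ = v sinθ = 1.54×10⁷·sin65° ≈ 1.396×10⁷ m/s.
r = m v⊥/(|q|B) = (3.322×10⁻²⁷)(1.396×10⁷)/((1.602×10⁻¹⁹)(0.0380)) ≈ 7.62 m.

r ≈ 7.62 m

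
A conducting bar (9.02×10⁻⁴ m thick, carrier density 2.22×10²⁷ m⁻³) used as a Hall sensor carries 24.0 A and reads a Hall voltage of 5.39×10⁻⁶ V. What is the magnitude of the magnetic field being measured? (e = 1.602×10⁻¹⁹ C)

From V_H = IB/(n e t), B = V_H n e t / I.
B = (5.39×10⁻⁶)(2.22×10²⁷)(1.602×10⁻¹⁹)(9.02×10⁻⁴)/24.0 ≈ 0.0720 T.

B ≈ 0.0720 T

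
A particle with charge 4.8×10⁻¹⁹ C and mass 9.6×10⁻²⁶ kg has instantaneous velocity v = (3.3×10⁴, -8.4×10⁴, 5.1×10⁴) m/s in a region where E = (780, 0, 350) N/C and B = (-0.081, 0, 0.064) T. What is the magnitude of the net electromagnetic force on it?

|F| ≈ 4.84×10⁻¹⁵ N

v×B = (-5380, -6240, -6800) N/C.
E + v×B = (-4600, -6240, -6450) N/C.
F = q(E + v×B) = (4.8×10⁻¹⁹ C)·(-4600, -6240, -6450) = (-2.21×10⁻¹⁵, -3.00×10⁻¹⁵, -3.10×10⁻¹⁵) N.
|F| = 4.84×10⁻¹⁵ N.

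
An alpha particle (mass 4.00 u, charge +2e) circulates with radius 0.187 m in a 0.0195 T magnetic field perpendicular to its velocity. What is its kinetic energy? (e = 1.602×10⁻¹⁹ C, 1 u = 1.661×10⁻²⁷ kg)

KE ≈ 641 eV

v = |q|Br/m, then KE = ½mv² = (qBr)²/(2m).
v = (3.204×10⁻¹⁹)(0.0195)(0.187)/6.644×10⁻²⁷ ≈ 1.758×10⁵ m/s.
KE = ½(6.644×10⁻²⁷)(1.758×10⁵)² ≈ 1.03×10⁻¹⁶ J = 641 eV.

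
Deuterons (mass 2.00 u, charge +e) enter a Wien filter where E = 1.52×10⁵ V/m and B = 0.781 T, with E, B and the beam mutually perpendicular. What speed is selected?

v = 1.95×10⁵ m/s

Straight-line motion ⇒ electric and magnetic forces cancel, so E = vB.
v = E/B = 1.52×10⁵/0.781 = 1.95×10⁵ m/s.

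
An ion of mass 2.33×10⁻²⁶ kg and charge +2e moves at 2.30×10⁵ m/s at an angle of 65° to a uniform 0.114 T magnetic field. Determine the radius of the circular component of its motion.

r ≈ 0.133 m

v⊥ = v sinθ = 2.30×10⁵·sin65° ≈ 2.085×10⁵ m/s.
r = m v⊥/(|q|B) = (2.33×10⁻²⁶)(2.085×10⁵)/((3.204×10⁻¹⁹)(0.114)) ≈ 0.133 m.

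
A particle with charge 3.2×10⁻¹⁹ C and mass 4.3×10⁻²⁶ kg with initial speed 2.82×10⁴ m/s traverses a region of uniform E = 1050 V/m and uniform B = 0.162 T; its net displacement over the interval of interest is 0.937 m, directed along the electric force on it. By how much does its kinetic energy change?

The magnetic force is always ⟂ v and does no work; only the electric force changes KE.
ΔKE = F_E · d = |q|E d = (3.2×10⁻¹⁹)(1050)(0.937) ≈ 3.15×10⁻¹⁶ J.

ΔKE ≈ 3.15×10⁻¹⁶ J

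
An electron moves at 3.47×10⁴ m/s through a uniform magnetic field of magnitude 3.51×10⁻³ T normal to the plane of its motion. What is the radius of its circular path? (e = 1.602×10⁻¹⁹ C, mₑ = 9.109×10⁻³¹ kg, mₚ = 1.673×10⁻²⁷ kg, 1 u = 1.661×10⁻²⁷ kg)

r ≈ 5.62×10⁻⁵ m

The magnetic force provides the centripetal force: |q|vB = mv²/r.
r = mv/(|q|B) = (9.109×10⁻³¹)(3.47×10⁴)/((1.602×10⁻¹⁹)(3.51×10⁻³)) ≈ 5.62×10⁻⁵ m.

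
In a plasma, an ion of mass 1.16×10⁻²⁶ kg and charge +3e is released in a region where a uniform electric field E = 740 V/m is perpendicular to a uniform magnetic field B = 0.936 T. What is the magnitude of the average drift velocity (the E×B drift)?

v_d ≈ 791 m/s

The steady drift has the magnetic force balancing the electric force, so v_d = E/B.
v_d = 740/0.936 = 791 m/s.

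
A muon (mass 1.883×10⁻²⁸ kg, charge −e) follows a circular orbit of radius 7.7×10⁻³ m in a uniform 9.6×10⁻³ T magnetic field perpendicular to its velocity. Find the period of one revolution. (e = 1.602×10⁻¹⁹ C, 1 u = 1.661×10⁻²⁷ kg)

T ≈ 7.7×10⁻⁷ s

The cyclotron period depends only on m, q, B: T = 2πm/(|q|B).
T = 2π(1.883×10⁻²⁸)/((1.602×10⁻¹⁹)(9.6×10⁻³)) ≈ 7.7×10⁻⁷ s.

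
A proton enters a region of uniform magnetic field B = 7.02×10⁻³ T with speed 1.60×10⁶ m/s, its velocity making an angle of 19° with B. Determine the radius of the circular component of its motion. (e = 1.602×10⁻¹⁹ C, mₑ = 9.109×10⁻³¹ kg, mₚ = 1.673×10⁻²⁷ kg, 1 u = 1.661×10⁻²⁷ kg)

r ≈ 0.775 m

v⊥ = v sinθ = 1.60×10⁶·sin19° ≈ 5.209×10⁵ m/s.
r = m v⊥/(|q|B) = (1.673×10⁻²⁷)(5.209×10⁵)/((1.602×10⁻¹⁹)(7.02×10⁻³)) ≈ 0.775 m.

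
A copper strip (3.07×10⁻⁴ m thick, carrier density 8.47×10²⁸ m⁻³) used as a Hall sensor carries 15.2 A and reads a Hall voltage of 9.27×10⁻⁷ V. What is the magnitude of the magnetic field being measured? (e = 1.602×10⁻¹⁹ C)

B ≈ 0.254 T

From V_H = IB/(n e t), B = V_H n e t / I.
B = (9.27×10⁻⁷)(8.47×10²⁸)(1.602×10⁻¹⁹)(3.07×10⁻⁴)/15.2 ≈ 0.254 T.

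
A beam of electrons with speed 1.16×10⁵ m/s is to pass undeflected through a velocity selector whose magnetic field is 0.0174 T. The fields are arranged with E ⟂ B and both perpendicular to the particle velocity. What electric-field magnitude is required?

E = 2020 V/m

For straight-line motion qE = qvB, so E = vB.
E = 1.16×10⁵ × 0.0174 = 2020 V/m.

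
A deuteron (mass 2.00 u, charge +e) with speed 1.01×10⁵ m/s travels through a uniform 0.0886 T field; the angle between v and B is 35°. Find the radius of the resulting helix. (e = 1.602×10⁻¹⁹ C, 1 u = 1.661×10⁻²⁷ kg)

r ≈ 0.0136 m

v⊥ = v sinθ = 1.01×10⁵·sin35° ≈ 5.793×10⁴ m/s.
r = m v⊥/(|q|B) = (3.322×10⁻²⁷)(5.793×10⁴)/((1.602×10⁻¹⁹)(0.0886)) ≈ 0.0136 m.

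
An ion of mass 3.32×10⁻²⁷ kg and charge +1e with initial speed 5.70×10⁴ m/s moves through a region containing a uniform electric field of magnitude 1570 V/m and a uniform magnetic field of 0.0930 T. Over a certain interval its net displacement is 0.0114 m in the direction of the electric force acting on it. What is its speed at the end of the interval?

B does no work; ΔKE = |q|E d.
½mv_f² = ½mv₀² + |q|Ed = ½(3.32×10⁻²⁷)(5.70×10⁴)² + (1.602×10⁻¹⁹)(1570)(0.0114) ≈ 5.393×10⁻¹⁸ J + 2.867×10⁻¹⁸ J ≈ 8.261×10⁻¹⁸ J.
v_f = √(2·8.261×10⁻¹⁸/3.32×10⁻²⁷) ≈ 7.05×10⁴ m/s.

v_f ≈ 7.05×10⁴ m/s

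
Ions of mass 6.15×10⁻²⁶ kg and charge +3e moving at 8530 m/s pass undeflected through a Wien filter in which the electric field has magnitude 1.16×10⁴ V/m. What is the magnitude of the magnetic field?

Balance of forces in the selector: qE = qvB ⇒ B = E/v.
B = 1.16×10⁴/8530 = 1.36 T.

B = 1.36 T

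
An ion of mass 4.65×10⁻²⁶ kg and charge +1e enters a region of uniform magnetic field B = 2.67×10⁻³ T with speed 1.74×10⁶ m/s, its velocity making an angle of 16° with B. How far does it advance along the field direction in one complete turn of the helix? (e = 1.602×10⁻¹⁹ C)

v∥ = v cosθ = 1.74×10⁶·cos16° ≈ 1.673×10⁶ m/s.
T = 2πm/(|q|B) = 2π(4.65×10⁻²⁶)/((1.602×10⁻¹⁹)(2.67×10⁻³)) ≈ 6.831×10⁻⁴ s.
pitch = v∥ T = (1.673×10⁶)(6.831×10⁻⁴) ≈ 1140 m.

p ≈ 1140 m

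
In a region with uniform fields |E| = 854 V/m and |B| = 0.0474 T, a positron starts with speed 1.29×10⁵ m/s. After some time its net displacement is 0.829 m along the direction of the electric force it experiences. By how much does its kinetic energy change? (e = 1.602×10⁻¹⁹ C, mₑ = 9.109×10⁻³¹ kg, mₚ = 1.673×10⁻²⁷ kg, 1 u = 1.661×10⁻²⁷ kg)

The magnetic force is always ⟂ v and does no work; only the electric force changes KE.
ΔKE = F_E · d = |q|E d = (1.602×10⁻¹⁹)(854)(0.829) ≈ 1.13×10⁻¹⁶ J.

ΔKE ≈ 1.13×10⁻¹⁶ J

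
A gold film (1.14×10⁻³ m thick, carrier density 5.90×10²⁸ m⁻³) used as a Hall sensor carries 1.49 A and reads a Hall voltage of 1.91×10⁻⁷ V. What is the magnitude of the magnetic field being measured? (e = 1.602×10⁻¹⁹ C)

From V_H = IB/(n e t), B = V_H n e t / I.
B = (1.91×10⁻⁷)(5.90×10²⁸)(1.602×10⁻¹⁹)(1.14×10⁻³)/1.49 ≈ 1.38 T.

B ≈ 1.38 T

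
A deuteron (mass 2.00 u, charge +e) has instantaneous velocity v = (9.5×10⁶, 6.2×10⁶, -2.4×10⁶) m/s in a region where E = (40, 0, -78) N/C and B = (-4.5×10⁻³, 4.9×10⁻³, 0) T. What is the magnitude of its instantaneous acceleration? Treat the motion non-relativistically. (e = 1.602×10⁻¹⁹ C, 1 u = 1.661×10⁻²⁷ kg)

|a| ≈ 3.67×10¹² m/s²

v×B = (1.18×10⁴, 1.08×10⁴, 7.44×10⁴) N/C.
E + v×B = (1.18×10⁴, 1.08×10⁴, 7.44×10⁴) N/C.
F = q(E + v×B) = (1.602×10⁻¹⁹ C)·(1.18×10⁴, 1.08×10⁴, 7.44×10⁴) = (1.89×10⁻¹⁵, 1.73×10⁻¹⁵, 1.19×10⁻¹⁴) N.
|a| = |F|/m = 1.219×10⁻¹⁴/3.322×10⁻²⁷ ≈ 3.67×10¹² m/s².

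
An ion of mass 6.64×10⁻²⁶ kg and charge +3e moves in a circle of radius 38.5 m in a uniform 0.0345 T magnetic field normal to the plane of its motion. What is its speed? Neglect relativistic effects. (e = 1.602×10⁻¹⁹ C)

From |q|vB = mv²/r, v = |q|Br/m.
v = (4.806×10⁻¹⁹)(0.0345)(38.5)/6.64×10⁻²⁶ ≈ 9.61×10⁶ m/s.

v ≈ 9.61×10⁶ m/s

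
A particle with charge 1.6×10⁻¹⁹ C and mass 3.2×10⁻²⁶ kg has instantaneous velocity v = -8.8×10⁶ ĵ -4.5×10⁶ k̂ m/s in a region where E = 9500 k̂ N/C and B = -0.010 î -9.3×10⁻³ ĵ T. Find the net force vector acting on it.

v×B = (-4.18×10⁴, 4.50×10⁴, -8.80×10⁴) N/C.
E + v×B = (-4.18×10⁴, 4.50×10⁴, -7.85×10⁴) N/C.
F = q(E + v×B) = (1.6×10⁻¹⁹ C)·(-4.18×10⁴, 4.50×10⁴, -7.85×10⁴) = (-6.70×10⁻¹⁵, 7.20×10⁻¹⁵, -1.26×10⁻¹⁴) N.

F ≈ (-6.70×10⁻¹⁵, 7.20×10⁻¹⁵, -1.26×10⁻¹⁴) N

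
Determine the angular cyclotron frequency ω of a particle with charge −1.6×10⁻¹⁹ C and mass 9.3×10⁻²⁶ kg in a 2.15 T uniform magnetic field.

ω = |q|B/m.
ω = (1.6×10⁻¹⁹)(2.15)/9.3×10⁻²⁶ ≈ 3.70×10⁶ rad/s.

ω ≈ 3.70×10⁶ rad/s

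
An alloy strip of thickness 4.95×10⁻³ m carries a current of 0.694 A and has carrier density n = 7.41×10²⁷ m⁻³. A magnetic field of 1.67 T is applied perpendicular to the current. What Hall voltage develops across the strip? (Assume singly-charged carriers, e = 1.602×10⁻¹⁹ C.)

V_H ≈ 1.97×10⁻⁷ V

V_H = IB/(n e t).
V_H = (0.694)(1.67)/((7.41×10²⁷)(1.602×10⁻¹⁹)(4.95×10⁻³)) ≈ 1.97×10⁻⁷ V.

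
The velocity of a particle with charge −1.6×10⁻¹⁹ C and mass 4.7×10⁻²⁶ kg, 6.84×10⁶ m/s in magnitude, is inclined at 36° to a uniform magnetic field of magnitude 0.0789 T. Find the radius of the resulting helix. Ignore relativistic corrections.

v⊥ = v sinθ = 6.84×10⁶·sin36° ≈ 4.020×10⁶ m/s.
r = m v⊥/(|q|B) = (4.7×10⁻²⁶)(4.020×10⁶)/((1.6×10⁻¹⁹)(0.0789)) ≈ 15.0 m.

r ≈ 15.0 m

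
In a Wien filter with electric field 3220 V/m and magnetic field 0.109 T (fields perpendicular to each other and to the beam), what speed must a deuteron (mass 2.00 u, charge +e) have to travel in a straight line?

v = 2.95×10⁴ m/s

Zero net Lorentz force requires |qE| = |q v×B|, i.e. E = vB.
v = E/B = 3220/0.109 = 2.95×10⁴ m/s.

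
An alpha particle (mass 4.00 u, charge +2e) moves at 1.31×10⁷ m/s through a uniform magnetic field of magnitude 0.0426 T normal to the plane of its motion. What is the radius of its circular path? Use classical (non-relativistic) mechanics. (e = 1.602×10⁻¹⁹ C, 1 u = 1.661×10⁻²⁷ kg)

The magnetic force provides the centripetal force: |q|vB = mv²/r.
r = mv/(|q|B) = (6.644×10⁻²⁷)(1.31×10⁷)/((3.204×10⁻¹⁹)(0.0426)) ≈ 6.38 m.

r ≈ 6.38 m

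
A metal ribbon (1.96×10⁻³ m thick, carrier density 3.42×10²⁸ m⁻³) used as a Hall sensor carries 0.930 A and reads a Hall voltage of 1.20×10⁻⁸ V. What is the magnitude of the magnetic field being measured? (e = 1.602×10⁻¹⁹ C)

B ≈ 0.139 T

From V_H = IB/(n e t), B = V_H n e t / I.
B = (1.20×10⁻⁸)(3.42×10²⁸)(1.602×10⁻¹⁹)(1.96×10⁻³)/0.930 ≈ 0.139 T.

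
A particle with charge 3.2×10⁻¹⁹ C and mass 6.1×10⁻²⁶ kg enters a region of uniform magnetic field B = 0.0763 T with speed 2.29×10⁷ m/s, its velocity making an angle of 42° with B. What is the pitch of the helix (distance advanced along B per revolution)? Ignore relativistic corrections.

p ≈ 267 m

v∥ = v cosθ = 2.29×10⁷·cos42° ≈ 1.702×10⁷ m/s.
T = 2πm/(|q|B) = 2π(6.1×10⁻²⁶)/((3.2×10⁻¹⁹)(0.0763)) ≈ 1.570×10⁻⁵ s.
pitch = v∥ T = (1.702×10⁷)(1.570×10⁻⁵) ≈ 267 m.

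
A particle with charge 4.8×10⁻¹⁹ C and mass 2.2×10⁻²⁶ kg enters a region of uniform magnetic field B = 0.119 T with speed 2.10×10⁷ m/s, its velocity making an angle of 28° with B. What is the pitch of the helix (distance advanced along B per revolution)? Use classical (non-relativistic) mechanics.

p ≈ 44.9 m

v∥ = v cosθ = 2.10×10⁷·cos28° ≈ 1.854×10⁷ m/s.
T = 2πm/(|q|B) = 2π(2.2×10⁻²⁶)/((4.8×10⁻¹⁹)(0.119)) ≈ 2.420×10⁻⁶ s.
pitch = v∥ T = (1.854×10⁷)(2.420×10⁻⁶) ≈ 44.9 m.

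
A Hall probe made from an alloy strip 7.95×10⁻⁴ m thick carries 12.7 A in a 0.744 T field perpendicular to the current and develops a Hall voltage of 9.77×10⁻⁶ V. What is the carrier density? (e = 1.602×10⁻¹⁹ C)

From V_H = IB/(n e t), n = IB/(V_H e t).
n = (12.7)(0.744)/((9.77×10⁻⁶)(1.602×10⁻¹⁹)(7.95×10⁻⁴)) ≈ 7.59×10²⁷ m⁻³.

n ≈ 7.59×10²⁷ m⁻³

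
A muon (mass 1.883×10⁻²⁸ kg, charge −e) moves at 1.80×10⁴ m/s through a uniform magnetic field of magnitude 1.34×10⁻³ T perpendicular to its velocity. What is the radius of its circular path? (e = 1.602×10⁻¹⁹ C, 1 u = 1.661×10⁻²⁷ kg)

The magnetic force provides the centripetal force: |q|vB = mv²/r.
r = mv/(|q|B) = (1.883×10⁻²⁸)(1.80×10⁴)/((1.602×10⁻¹⁹)(1.34×10⁻³)) ≈ 0.0158 m.

r ≈ 0.0158 m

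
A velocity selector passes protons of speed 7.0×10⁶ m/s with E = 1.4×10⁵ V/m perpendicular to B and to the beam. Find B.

B = 0.020 T

Balance of forces in the selector: qE = qvB ⇒ B = E/v.
B = 1.4×10⁵/7.0×10⁶ = 0.020 T.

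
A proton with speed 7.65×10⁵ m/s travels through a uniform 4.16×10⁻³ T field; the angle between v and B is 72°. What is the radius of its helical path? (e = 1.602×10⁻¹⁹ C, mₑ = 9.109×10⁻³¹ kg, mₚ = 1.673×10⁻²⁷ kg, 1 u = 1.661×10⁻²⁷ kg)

r ≈ 1.83 m

v⊥ = v sinθ = 7.65×10⁵·sin72° ≈ 7.276×10⁵ m/s.
r = m v⊥/(|q|B) = (1.673×10⁻²⁷)(7.276×10⁵)/((1.602×10⁻¹⁹)(4.16×10⁻³)) ≈ 1.83 m.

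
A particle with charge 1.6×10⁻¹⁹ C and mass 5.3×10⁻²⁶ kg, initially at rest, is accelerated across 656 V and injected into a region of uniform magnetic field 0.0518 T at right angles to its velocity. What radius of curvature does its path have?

Acceleration: |q|V = ½mv² ⇒ v = √(2|q|V/m) = √(2·1.6×10⁻¹⁹·656/5.3×10⁻²⁶) ≈ 6.293×10⁴ m/s.
In the field: r = mv/(|q|B) = (5.3×10⁻²⁶)(6.293×10⁴)/((1.6×10⁻¹⁹)(0.0518)) ≈ 0.402 m.

r ≈ 0.402 m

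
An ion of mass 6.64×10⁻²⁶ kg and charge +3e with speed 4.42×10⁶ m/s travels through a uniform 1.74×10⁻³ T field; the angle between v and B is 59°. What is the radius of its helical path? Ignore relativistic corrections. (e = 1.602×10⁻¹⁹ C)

v⊥ = v sinθ = 4.42×10⁶·sin59° ≈ 3.789×10⁶ m/s.
r = m v⊥/(|q|B) = (6.64×10⁻²⁶)(3.789×10⁶)/((4.806×10⁻¹⁹)(1.74×10⁻³)) ≈ 301 m.

r ≈ 301 m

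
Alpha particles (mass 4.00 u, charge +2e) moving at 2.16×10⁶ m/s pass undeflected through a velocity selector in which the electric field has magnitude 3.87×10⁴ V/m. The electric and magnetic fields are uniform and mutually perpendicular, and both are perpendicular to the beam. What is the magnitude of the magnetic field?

B = 0.0179 T

Balance of forces in the selector: qE = qvB ⇒ B = E/v.
B = 3.87×10⁴/2.16×10⁶ = 0.0179 T.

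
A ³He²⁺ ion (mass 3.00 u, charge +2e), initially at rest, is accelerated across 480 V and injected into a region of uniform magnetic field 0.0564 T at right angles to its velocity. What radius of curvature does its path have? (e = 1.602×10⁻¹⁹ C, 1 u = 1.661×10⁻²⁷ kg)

r ≈ 0.0685 m

Acceleration: |q|V = ½mv² ⇒ v = √(2|q|V/m) = √(2·3.204×10⁻¹⁹·480/4.983×10⁻²⁷) ≈ 2.484×10⁵ m/s.
In the field: r = mv/(|q|B) = (4.983×10⁻²⁷)(2.484×10⁵)/((3.204×10⁻¹⁹)(0.0564)) ≈ 0.0685 m.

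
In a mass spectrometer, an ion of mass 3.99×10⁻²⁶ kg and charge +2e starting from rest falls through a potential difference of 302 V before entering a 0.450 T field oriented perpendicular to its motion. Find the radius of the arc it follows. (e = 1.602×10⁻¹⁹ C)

r ≈ 0.0193 m

Acceleration: |q|V = ½mv² ⇒ v = √(2|q|V/m) = √(2·3.204×10⁻¹⁹·302/3.99×10⁻²⁶) ≈ 6.964×10⁴ m/s.
In the field: r = mv/(|q|B) = (3.99×10⁻²⁶)(6.964×10⁴)/((3.204×10⁻¹⁹)(0.450)) ≈ 0.0193 m.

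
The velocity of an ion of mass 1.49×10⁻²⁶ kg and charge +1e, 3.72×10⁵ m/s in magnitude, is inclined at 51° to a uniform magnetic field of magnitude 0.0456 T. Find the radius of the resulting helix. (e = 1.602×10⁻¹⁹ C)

r ≈ 0.590 m

v⊥ = v sinθ = 3.72×10⁵·sin51° ≈ 2.891×10⁵ m/s.
r = m v⊥/(|q|B) = (1.49×10⁻²⁶)(2.891×10⁵)/((1.602×10⁻¹⁹)(0.0456)) ≈ 0.590 m.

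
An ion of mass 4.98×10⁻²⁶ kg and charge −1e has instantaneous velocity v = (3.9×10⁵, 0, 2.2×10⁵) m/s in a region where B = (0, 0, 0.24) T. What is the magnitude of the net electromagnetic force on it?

v×B = (0, -9.36×10⁴, 0) N/C.
F = q v×B = (−1.602×10⁻¹⁹ C)·(0, -9.36×10⁴, 0) = (0, 1.50×10⁻¹⁴, 0) N.
|F| = 1.50×10⁻¹⁴ N.

|F| ≈ 1.50×10⁻¹⁴ N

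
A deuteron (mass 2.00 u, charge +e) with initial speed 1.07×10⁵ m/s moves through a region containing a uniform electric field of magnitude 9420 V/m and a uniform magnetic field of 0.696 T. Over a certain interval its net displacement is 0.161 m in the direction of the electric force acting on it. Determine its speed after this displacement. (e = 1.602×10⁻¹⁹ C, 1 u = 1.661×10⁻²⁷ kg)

v_f ≈ 3.97×10⁵ m/s

B does no work; ΔKE = |q|E d.
½mv_f² = ½mv₀² + |q|Ed = ½(3.322×10⁻²⁷)(1.07×10⁵)² + (1.602×10⁻¹⁹)(9420)(0.161) ≈ 1.902×10⁻¹⁷ J + 2.430×10⁻¹⁶ J ≈ 2.620×10⁻¹⁶ J.
v_f = √(2·2.620×10⁻¹⁶/3.322×10⁻²⁷) ≈ 3.97×10⁵ m/s.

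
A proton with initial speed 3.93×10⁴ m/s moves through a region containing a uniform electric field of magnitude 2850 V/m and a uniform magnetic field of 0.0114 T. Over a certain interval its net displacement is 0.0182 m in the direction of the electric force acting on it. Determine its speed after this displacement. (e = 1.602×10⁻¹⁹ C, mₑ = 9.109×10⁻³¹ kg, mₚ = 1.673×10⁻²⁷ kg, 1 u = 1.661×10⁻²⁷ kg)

B does no work; ΔKE = |q|E d.
½mv_f² = ½mv₀² + |q|Ed = ½(1.673×10⁻²⁷)(3.93×10⁴)² + (1.602×10⁻¹⁹)(2850)(0.0182) ≈ 1.292×10⁻¹⁸ J + 8.310×10⁻¹⁸ J ≈ 9.602×10⁻¹⁸ J.
v_f = √(2·9.602×10⁻¹⁸/1.673×10⁻²⁷) ≈ 1.07×10⁵ m/s.

v_f ≈ 1.07×10⁵ m/s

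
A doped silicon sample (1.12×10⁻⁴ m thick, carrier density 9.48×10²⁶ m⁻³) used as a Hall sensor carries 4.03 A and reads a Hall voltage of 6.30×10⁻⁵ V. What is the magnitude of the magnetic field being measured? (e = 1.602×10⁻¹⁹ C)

B ≈ 0.266 T

From V_H = IB/(n e t), B = V_H n e t / I.
B = (6.30×10⁻⁵)(9.48×10²⁶)(1.602×10⁻¹⁹)(1.12×10⁻⁴)/4.03 ≈ 0.266 T.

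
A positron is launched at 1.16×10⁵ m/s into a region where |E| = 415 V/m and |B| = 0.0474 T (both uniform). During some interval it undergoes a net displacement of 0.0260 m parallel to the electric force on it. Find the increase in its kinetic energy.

ΔKE ≈ 1.73×10⁻¹⁸ J

The magnetic force is always ⟂ v and does no work; only the electric force changes KE.
ΔKE = F_E · d = |q|E d = (1.602×10⁻¹⁹)(415)(0.0260) ≈ 1.73×10⁻¹⁸ J.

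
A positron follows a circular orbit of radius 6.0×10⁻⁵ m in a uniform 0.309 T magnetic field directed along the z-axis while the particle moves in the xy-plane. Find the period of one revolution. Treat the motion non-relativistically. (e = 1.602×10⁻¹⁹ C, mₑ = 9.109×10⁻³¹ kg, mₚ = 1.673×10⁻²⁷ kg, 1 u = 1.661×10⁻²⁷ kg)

T ≈ 1.16×10⁻¹⁰ s

The cyclotron period depends only on m, q, B: T = 2πm/(|q|B).
T = 2π(9.109×10⁻³¹)/((1.602×10⁻¹⁹)(0.309)) ≈ 1.16×10⁻¹⁰ s.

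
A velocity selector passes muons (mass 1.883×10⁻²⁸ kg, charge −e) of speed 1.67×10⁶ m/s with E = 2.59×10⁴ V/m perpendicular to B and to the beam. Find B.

B = 0.0155 T

Balance of forces in the selector: qE = qvB ⇒ B = E/v.
B = 2.59×10⁴/1.67×10⁶ = 0.0155 T.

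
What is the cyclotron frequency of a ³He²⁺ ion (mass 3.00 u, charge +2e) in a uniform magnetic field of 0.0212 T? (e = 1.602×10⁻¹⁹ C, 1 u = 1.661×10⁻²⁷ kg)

f = |q|B/(2πm).
f = (3.204×10⁻¹⁹)(0.0212)/(2π·4.983×10⁻²⁷) ≈ 2.17×10⁵ Hz.

f ≈ 2.17×10⁵ Hz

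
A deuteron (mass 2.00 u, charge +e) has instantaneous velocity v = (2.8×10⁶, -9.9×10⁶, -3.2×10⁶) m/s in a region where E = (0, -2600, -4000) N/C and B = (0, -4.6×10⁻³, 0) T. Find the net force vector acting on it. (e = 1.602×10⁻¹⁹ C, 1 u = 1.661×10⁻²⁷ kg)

v×B = (-1.47×10⁴, 0, -1.29×10⁴) N/C.
E + v×B = (-1.47×10⁴, -2600, -1.69×10⁴) N/C.
F = q(E + v×B) = (1.602×10⁻¹⁹ C)·(-1.47×10⁴, -2600, -1.69×10⁴) = (-2.36×10⁻¹⁵, -4.17×10⁻¹⁶, -2.70×10⁻¹⁵) N.

F ≈ (-2.36×10⁻¹⁵, -4.17×10⁻¹⁶, -2.70×10⁻¹⁵) N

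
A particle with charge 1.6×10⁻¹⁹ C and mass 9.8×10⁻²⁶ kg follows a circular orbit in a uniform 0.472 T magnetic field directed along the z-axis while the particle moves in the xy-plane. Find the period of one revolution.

T ≈ 8.15×10⁻⁶ s

The cyclotron period depends only on m, q, B: T = 2πm/(|q|B).
T = 2π(9.8×10⁻²⁶)/((1.6×10⁻¹⁹)(0.472)) ≈ 8.15×10⁻⁶ s.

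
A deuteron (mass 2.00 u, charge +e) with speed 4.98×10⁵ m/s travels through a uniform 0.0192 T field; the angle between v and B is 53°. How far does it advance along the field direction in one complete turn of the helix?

v∥ = v cosθ = 4.98×10⁵·cos53° ≈ 2.997×10⁵ m/s.
T = 2πm/(|q|B) = 2π(3.322×10⁻²⁷)/((1.602×10⁻¹⁹)(0.0192)) ≈ 6.786×10⁻⁶ s.
pitch = v∥ T = (2.997×10⁵)(6.786×10⁻⁶) ≈ 2.03 m.

p ≈ 2.03 m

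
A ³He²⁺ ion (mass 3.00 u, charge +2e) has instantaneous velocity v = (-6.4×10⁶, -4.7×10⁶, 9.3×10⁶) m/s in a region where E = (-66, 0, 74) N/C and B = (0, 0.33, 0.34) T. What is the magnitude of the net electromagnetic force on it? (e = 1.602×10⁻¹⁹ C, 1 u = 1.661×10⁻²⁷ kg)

|F| ≈ 1.78×10⁻¹² N

v×B = (-4.67×10⁶, 2.18×10⁶, -2.11×10⁶) N/C.
E + v×B = (-4.67×10⁶, 2.18×10⁶, -2.11×10⁶) N/C.
F = q(E + v×B) = (3.204×10⁻¹⁹ C)·(-4.67×10⁶, 2.18×10⁶, -2.11×10⁶) = (-1.50×10⁻¹², 6.97×10⁻¹³, -6.77×10⁻¹³) N.
|F| = 1.78×10⁻¹² N.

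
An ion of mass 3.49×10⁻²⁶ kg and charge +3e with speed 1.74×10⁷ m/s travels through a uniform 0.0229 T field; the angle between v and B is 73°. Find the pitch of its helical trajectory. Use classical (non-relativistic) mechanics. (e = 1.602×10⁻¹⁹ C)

v∥ = v cosθ = 1.74×10⁷·cos73° ≈ 5.087×10⁶ m/s.
T = 2πm/(|q|B) = 2π(3.49×10⁻²⁶)/((4.806×10⁻¹⁹)(0.0229)) ≈ 1.992×10⁻⁵ s.
pitch = v∥ T = (5.087×10⁶)(1.992×10⁻⁵) ≈ 101 m.

p ≈ 101 m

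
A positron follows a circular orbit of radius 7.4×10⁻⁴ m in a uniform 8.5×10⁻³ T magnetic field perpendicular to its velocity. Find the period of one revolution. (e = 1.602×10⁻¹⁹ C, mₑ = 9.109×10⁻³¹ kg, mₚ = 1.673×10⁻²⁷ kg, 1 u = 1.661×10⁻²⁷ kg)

T ≈ 4.2×10⁻⁹ s

The cyclotron period depends only on m, q, B: T = 2πm/(|q|B).
T = 2π(9.109×10⁻³¹)/((1.602×10⁻¹⁹)(8.5×10⁻³)) ≈ 4.2×10⁻⁹ s.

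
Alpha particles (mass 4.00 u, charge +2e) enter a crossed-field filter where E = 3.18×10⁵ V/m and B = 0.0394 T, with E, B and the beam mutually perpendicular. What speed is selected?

v = 8.07×10⁶ m/s

Straight-line motion ⇒ electric and magnetic forces cancel, so E = vB.
v = E/B = 3.18×10⁵/0.0394 = 8.07×10⁶ m/s.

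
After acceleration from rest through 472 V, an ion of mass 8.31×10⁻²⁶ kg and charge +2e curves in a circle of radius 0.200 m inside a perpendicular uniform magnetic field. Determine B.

v = √(2|q|V/m) = √(2·3.204×10⁻¹⁹·472/8.31×10⁻²⁶) ≈ 6.033×10⁴ m/s.
B = mv/(|q|r) = (8.31×10⁻²⁶)(6.033×10⁴)/((3.204×10⁻¹⁹)(0.200)) ≈ 0.0782 T.

B ≈ 0.0782 T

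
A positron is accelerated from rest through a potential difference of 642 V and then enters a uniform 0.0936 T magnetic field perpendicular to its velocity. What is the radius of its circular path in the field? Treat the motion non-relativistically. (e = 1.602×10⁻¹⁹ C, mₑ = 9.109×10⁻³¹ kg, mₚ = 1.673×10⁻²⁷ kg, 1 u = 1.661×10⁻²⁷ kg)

r ≈ 9.13×10⁻⁴ m

Acceleration: |q|V = ½mv² ⇒ v = √(2|q|V/m) = √(2·1.602×10⁻¹⁹·642/9.109×10⁻³¹) ≈ 1.503×10⁷ m/s.
In the field: r = mv/(|q|B) = (9.109×10⁻³¹)(1.503×10⁷)/((1.602×10⁻¹⁹)(0.0936)) ≈ 9.13×10⁻⁴ m.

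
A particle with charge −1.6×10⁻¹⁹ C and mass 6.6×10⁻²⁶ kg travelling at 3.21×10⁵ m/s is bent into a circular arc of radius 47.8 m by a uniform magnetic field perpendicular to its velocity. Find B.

From |q|vB = mv²/r, B = mv/(|q|r).
B = (6.6×10⁻²⁶)(3.21×10⁵)/((1.6×10⁻¹⁹)(47.8)) ≈ 2.77×10⁻³ T.

B ≈ 2.77×10⁻³ T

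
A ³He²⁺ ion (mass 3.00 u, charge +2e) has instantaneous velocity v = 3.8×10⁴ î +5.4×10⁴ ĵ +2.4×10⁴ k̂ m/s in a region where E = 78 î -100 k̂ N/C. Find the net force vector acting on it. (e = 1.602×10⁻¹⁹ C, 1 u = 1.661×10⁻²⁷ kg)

F ≈ (2.50×10⁻¹⁷, 0, -3.20×10⁻¹⁷) N

Only an electric field acts, so F = qE = (3.204×10⁻¹⁹ C)·(78.0, 0, -100) = (2.50×10⁻¹⁷, 0, -3.20×10⁻¹⁷) N.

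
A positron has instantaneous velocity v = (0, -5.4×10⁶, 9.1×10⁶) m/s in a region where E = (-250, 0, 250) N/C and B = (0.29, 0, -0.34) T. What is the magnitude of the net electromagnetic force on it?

v×B = (1.84×10⁶, 2.64×10⁶, 1.57×10⁶) N/C.
E + v×B = (1.84×10⁶, 2.64×10⁶, 1.57×10⁶) N/C.
F = q(E + v×B) = (1.602×10⁻¹⁹ C)·(1.84×10⁶, 2.64×10⁶, 1.57×10⁶) = (2.94×10⁻¹³, 4.23×10⁻¹³, 2.51×10⁻¹³) N.
|F| = 5.73×10⁻¹³ N.

|F| ≈ 5.73×10⁻¹³ N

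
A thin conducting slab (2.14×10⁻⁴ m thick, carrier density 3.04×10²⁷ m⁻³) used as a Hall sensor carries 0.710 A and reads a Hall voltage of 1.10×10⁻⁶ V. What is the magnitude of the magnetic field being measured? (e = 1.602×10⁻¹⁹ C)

From V_H = IB/(n e t), B = V_H n e t / I.
B = (1.10×10⁻⁶)(3.04×10²⁷)(1.602×10⁻¹⁹)(2.14×10⁻⁴)/0.710 ≈ 0.161 T.

B ≈ 0.161 T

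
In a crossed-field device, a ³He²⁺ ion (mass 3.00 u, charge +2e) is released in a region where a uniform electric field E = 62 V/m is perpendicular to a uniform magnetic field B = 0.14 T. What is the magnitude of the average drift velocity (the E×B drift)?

The E×B drift speed is v_d = E/B.
v_d = 62/0.14 = 440 m/s.

v_d ≈ 440 m/s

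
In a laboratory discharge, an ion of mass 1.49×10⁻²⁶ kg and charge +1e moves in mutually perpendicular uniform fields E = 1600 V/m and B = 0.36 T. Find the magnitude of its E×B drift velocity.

In crossed fields the guiding centre drifts at v_d = |E×B|/B² = E/B, independent of charge and mass.
v_d = 1600/0.36 = 4400 m/s.

v_d ≈ 4400 m/s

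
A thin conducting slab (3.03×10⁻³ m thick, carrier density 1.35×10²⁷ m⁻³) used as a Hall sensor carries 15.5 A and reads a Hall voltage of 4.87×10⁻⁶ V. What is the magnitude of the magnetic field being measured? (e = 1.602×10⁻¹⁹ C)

B ≈ 0.206 T

From V_H = IB/(n e t), B = V_H n e t / I.
B = (4.87×10⁻⁶)(1.35×10²⁷)(1.602×10⁻¹⁹)(3.03×10⁻³)/15.5 ≈ 0.206 T.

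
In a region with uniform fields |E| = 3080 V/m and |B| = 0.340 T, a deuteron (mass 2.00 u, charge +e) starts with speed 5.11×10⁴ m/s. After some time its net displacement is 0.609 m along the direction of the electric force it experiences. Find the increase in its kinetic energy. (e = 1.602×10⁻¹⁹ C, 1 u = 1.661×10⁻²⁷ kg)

The magnetic force is always ⟂ v and does no work; only the electric force changes KE.
ΔKE = F_E · d = |q|E d = (1.602×10⁻¹⁹)(3080)(0.609) ≈ 3.00×10⁻¹⁶ J.

ΔKE ≈ 3.00×10⁻¹⁶ J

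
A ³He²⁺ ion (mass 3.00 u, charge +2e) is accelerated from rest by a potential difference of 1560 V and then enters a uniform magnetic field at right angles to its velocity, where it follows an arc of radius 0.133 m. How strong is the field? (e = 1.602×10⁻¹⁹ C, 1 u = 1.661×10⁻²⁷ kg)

v = √(2|q|V/m) = √(2·3.204×10⁻¹⁹·1560/4.983×10⁻²⁷) ≈ 4.479×10⁵ m/s.
B = mv/(|q|r) = (4.983×10⁻²⁷)(4.479×10⁵)/((3.204×10⁻¹⁹)(0.133)) ≈ 0.0524 T.

B ≈ 0.0524 T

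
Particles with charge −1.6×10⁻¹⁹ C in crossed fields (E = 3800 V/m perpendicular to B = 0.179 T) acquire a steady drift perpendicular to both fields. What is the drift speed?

The E×B drift speed is v_d = E/B.
v_d = 3800/0.179 = 2.12×10⁴ m/s.

v_d ≈ 2.12×10⁴ m/s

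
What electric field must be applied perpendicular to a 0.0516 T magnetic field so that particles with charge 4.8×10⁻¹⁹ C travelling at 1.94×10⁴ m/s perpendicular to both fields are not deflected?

E = 1000 V/m

For straight-line motion qE = qvB, so E = vB.
E = 1.94×10⁴ × 0.0516 = 1000 V/m.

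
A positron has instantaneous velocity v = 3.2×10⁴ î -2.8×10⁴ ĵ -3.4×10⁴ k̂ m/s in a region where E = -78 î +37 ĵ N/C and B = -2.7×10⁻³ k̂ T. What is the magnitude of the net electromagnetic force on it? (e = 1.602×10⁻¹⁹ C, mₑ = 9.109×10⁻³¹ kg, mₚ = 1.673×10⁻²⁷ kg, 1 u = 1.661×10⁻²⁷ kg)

|F| ≈ 1.98×10⁻¹⁷ N

v×B = (75.6, 86.4, 0) N/C.
E + v×B = (-2.40, 123, 0) N/C.
F = q(E + v×B) = (1.602×10⁻¹⁹ C)·(-2.40, 123, 0) = (-3.84×10⁻¹⁹, 1.98×10⁻¹⁷, 0) N.
|F| = 1.98×10⁻¹⁷ N.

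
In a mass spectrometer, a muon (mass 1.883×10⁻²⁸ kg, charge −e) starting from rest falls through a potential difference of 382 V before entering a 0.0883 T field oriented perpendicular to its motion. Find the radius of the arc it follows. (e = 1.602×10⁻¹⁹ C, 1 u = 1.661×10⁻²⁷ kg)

r ≈ 0.0107 m

Acceleration: |q|V = ½mv² ⇒ v = √(2|q|V/m) = √(2·1.602×10⁻¹⁹·382/1.883×10⁻²⁸) ≈ 8.062×10⁵ m/s.
In the field: r = mv/(|q|B) = (1.883×10⁻²⁸)(8.062×10⁵)/((1.602×10⁻¹⁹)(0.0883)) ≈ 0.0107 m.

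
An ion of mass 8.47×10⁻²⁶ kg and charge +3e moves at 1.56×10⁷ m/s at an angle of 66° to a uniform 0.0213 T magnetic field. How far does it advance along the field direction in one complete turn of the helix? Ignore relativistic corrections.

v∥ = v cosθ = 1.56×10⁷·cos66° ≈ 6.345×10⁶ m/s.
T = 2πm/(|q|B) = 2π(8.47×10⁻²⁶)/((4.806×10⁻¹⁹)(0.0213)) ≈ 5.199×10⁻⁵ s.
pitch = v∥ T = (6.345×10⁶)(5.199×10⁻⁵) ≈ 330 m.

p ≈ 330 m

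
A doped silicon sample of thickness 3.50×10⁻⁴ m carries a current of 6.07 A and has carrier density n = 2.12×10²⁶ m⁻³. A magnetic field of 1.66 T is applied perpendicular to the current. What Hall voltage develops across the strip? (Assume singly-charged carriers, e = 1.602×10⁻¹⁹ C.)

V_H ≈ 8.48×10⁻⁴ V

V_H = IB/(n e t).
V_H = (6.07)(1.66)/((2.12×10²⁶)(1.602×10⁻¹⁹)(3.50×10⁻⁴)) ≈ 8.48×10⁻⁴ V.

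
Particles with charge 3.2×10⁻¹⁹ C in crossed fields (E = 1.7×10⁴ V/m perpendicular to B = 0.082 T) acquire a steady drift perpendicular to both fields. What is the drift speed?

v_d ≈ 2.1×10⁵ m/s

The E×B drift speed is v_d = E/B.
v_d = 1.7×10⁴/0.082 = 2.1×10⁵ m/s.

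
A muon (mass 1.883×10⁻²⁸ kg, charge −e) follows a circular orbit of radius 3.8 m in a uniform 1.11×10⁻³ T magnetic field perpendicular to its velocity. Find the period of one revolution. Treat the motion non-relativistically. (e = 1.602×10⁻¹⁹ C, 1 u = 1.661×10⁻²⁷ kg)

The cyclotron period depends only on m, q, B: T = 2πm/(|q|B).
T = 2π(1.883×10⁻²⁸)/((1.602×10⁻¹⁹)(1.11×10⁻³)) ≈ 6.65×10⁻⁶ s.

T ≈ 6.65×10⁻⁶ s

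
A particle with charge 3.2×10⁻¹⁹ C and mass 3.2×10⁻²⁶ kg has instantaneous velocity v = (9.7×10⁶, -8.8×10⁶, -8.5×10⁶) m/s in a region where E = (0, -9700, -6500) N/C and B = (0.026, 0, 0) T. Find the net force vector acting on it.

v×B = (0, -2.21×10⁵, 2.29×10⁵) N/C.
E + v×B = (0, -2.31×10⁵, 2.22×10⁵) N/C.
F = q(E + v×B) = (3.2×10⁻¹⁹ C)·(0, -2.31×10⁵, 2.22×10⁵) = (0, -7.38×10⁻¹⁴, 7.11×10⁻¹⁴) N.

F ≈ (0, -7.38×10⁻¹⁴, 7.11×10⁻¹⁴) N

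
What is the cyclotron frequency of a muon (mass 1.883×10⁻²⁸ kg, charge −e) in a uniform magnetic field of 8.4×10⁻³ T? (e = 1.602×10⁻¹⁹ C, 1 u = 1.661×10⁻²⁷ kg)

f = |q|B/(2πm).
f = (1.602×10⁻¹⁹)(8.4×10⁻³)/(2π·1.883×10⁻²⁸) ≈ 1.1×10⁶ Hz.

f ≈ 1.1×10⁶ Hz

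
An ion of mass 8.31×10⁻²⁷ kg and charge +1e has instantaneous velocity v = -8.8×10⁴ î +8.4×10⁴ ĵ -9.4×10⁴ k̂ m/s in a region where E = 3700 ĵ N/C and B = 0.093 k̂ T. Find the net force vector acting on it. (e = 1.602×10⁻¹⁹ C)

v×B = (7810, 8180, 0) N/C.
E + v×B = (7810, 1.19×10⁴, 0) N/C.
F = q(E + v×B) = (1.602×10⁻¹⁹ C)·(7810, 1.19×10⁴, 0) = (1.25×10⁻¹⁵, 1.90×10⁻¹⁵, 0) N.

F ≈ (1.25×10⁻¹⁵, 1.90×10⁻¹⁵, 0) N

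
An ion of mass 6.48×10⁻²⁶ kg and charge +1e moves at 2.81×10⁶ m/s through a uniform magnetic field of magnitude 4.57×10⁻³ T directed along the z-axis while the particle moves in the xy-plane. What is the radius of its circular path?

The magnetic force provides the centripetal force: |q|vB = mv²/r.
r = mv/(|q|B) = (6.48×10⁻²⁶)(2.81×10⁶)/((1.602×10⁻¹⁹)(4.57×10⁻³)) ≈ 249 m.

r ≈ 249 m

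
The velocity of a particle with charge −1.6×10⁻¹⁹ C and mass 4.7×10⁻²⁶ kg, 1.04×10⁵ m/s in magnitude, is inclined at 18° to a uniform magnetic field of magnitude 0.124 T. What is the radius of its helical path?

r ≈ 0.0761 m

v⊥ = v sinθ = 1.04×10⁵·sin18° ≈ 3.214×10⁴ m/s.
r = m v⊥/(|q|B) = (4.7×10⁻²⁶)(3.214×10⁴)/((1.6×10⁻¹⁹)(0.124)) ≈ 0.0761 m.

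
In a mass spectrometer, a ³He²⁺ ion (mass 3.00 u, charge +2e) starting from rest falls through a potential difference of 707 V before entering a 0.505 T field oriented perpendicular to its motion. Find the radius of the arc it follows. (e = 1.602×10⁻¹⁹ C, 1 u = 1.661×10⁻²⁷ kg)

r ≈ 9.29×10⁻³ m

Acceleration: |q|V = ½mv² ⇒ v = √(2|q|V/m) = √(2·3.204×10⁻¹⁹·707/4.983×10⁻²⁷) ≈ 3.015×10⁵ m/s.
In the field: r = mv/(|q|B) = (4.983×10⁻²⁷)(3.015×10⁵)/((3.204×10⁻¹⁹)(0.505)) ≈ 9.29×10⁻³ m.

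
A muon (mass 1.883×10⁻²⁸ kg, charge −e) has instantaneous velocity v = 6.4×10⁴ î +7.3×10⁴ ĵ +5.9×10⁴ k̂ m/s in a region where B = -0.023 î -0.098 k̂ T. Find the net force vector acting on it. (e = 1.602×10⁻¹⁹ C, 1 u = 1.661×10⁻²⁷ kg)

v×B = (-7150, 4920, 1680) N/C.
F = q v×B = (−1.602×10⁻¹⁹ C)·(-7150, 4920, 1680) = (1.15×10⁻¹⁵, -7.87×10⁻¹⁶, -2.69×10⁻¹⁶) N.

F ≈ (1.15×10⁻¹⁵, -7.87×10⁻¹⁶, -2.69×10⁻¹⁶) N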